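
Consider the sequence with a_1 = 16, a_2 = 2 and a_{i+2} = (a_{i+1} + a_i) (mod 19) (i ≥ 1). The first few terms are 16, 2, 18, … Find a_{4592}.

2

a_1 = 16; a_2 = 2; a_3 = 18; a_4 = 1; a_5 = 0; a_6 = 1; a_7 = 1; a_8 = 2; a_9 = 3; a_{10} = 5; a_{11} = 8; a_{12} = 13; a_{13} = 2; a_{14} = 15; a_{15} = 17; a_{16} = 13; a_{17} = 11; a_{18} = 5; a_{19} = 16; a_{20} = 2.
The sequence repeats with period 18.
So a_{4592} = a_{1 + ((4592-1) mod 18)} = a_2 = 2.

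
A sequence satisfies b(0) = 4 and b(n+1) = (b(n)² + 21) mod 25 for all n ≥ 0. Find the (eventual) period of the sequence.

b(0) = 4; b(1) = 12; b(2) = 15; b(3) = 21; b(4) = 12.
Since b(4) = b(1) = 12, the sequence is eventually periodic: after a pre-period of length 1 it cycles with period 3.

3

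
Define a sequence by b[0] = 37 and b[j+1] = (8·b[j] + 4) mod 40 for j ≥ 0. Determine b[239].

36

Computing terms: b[0] = 37; b[1] = 20; b[2] = 4; b[3] = 36; b[4] = 12; b[5] = 20.
Since b[5] = b[1] = 20, the sequence is eventually periodic: after a pre-period of length 1 it cycles with period 4.
For j ≥ 1, b[j] depends only on (j - 1) mod 4. (239 - 1) mod 4 = 2, so b[239] = b[3] = 36.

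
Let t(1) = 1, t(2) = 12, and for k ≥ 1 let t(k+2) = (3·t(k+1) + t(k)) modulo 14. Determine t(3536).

Computing terms: t(1) = 1,  t(2) = 12,  t(3) = 9,  t(4) = 11,  t(5) = 0,  t(6) = 11,  t(7) = 5,  t(8) = 12,  t(9) = 13,  t(10) = 9,  t(11) = 12,  t(12) = 3,  t(13) = 7,  t(14) = 10,  t(15) = 9,  t(16) = 9,  t(17) = 8,  t(18) = 5,  t(19) = 9,  t(20) = 4,  t(21) = 7,  t(22) = 11,  t(23) = 12,  t(24) = 5,  t(25) = 13,  t(26) = 2,  t(27) = 5,  t(28) = 3,  t(29) = 0,  t(30) = 3,  t(31) = 9,  t(32) = 2,  t(33) = 1,  t(34) = 5,  t(35) = 2,  t(36) = 11,  t(37) = 7,  t(38) = 4,  t(39) = 5,  t(40) = 5,  t(41) = 6,  t(42) = 9,  t(43) = 5,  t(44) = 10,  t(45) = 7,  t(46) = 3,  t(47) = 2,  t(48) = 9,  t(49) = 1,  t(50) = 12.
Since (t(49), t(50)) = (t(1), t(2)) = (1, 12) (two consecutive terms determine the rest), the sequence is periodic with period 48.
So t(3536) = t(1 + ((3536-1) mod 48)) = t(32) = 2.

2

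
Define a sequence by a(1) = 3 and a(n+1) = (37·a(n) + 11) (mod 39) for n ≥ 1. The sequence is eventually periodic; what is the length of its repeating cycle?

We have a(1) = 3, a(2) = 5, a(3) = 1, a(4) = 9, a(5) = 32, a(6) = 25, a(7) = 0, a(8) = 11, a(9) = 28, a(10) = 33, a(11) = 23, a(12) = 4, a(13) = 3.
The sequence repeats with period 12.

12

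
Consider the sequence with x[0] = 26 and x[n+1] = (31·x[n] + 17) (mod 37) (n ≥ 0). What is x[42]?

0

x[0] = 26; x[1] = 9; x[2] = 0; x[3] = 17; x[4] = 26.
The sequence repeats with period 4.
(42 - 0) mod 4 = 2, so x[42] = x[2] = 0.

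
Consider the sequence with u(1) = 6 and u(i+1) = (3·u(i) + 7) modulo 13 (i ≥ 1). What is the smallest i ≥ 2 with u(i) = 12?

2

Listing terms: u(1) = 6; u(2) = 12; u(3) = 4; u(4) = 6.
Since u(4) = u(1) = 6, the sequence is periodic with period 3.
The value 12 first appears (with i ≥ 2) at u(2).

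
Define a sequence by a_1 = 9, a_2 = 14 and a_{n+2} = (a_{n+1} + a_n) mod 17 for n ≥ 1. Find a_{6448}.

We have a_1 = 9, a_2 = 14, a_3 = 6, a_4 = 3, a_5 = 9, a_6 = 12, a_7 = 4, a_8 = 16, a_9 = 3, a_{10} = 2, a_{11} = 5, a_{12} = 7, a_{13} = 12, a_{14} = 2, a_{15} = 14, a_{16} = 16, a_{17} = 13, a_{18} = 12, a_{19} = 8, a_{20} = 3, a_{21} = 11, a_{22} = 14, a_{23} = 8, a_{24} = 5, a_{25} = 13, a_{26} = 1, a_{27} = 14, a_{28} = 15, a_{29} = 12, a_{30} = 10, a_{31} = 5, a_{32} = 15, a_{33} = 3, a_{34} = 1, a_{35} = 4, a_{36} = 5, a_{37} = 9, a_{38} = 14.
The sequence repeats with period 36.
(6448 - 1) mod 36 = 3, so a_{6448} = a_4 = 3.

3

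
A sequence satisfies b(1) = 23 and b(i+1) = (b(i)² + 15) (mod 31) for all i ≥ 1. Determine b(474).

Listing terms: b(1) = 23; b(2) = 17; b(3) = 25; b(4) = 20; b(5) = 12; b(6) = 4; b(7) = 0; b(8) = 15; b(9) = 23.
Since b(9) = b(1) = 23, the sequence is periodic with period 8.
(474 - 1) mod 8 = 1, so b(474) = b(2) = 17.

17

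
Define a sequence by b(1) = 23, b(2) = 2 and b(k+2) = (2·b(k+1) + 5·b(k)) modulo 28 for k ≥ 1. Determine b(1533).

3

Computing terms: b(1) = 23; b(2) = 2; b(3) = 7; b(4) = 24; b(5) = 27; b(6) = 6; b(7) = 7; b(8) = 16; b(9) = 11; b(10) = 18; b(11) = 7; b(12) = 20; b(13) = 19; b(14) = 26; b(15) = 7; b(16) = 4; b(17) = 15; b(18) = 22; b(19) = 7; b(20) = 12; b(21) = 3; b(22) = 10; b(23) = 7; b(24) = 8; b(25) = 23; b(26) = 2.
The sequence repeats with period 24.
So b(1533) = b(1 + ((1533-1) mod 24)) = b(21) = 3.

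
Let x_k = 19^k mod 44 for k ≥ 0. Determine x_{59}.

We have x_0 = 1, x_1 = 19, x_2 = 9, x_3 = 39, x_4 = 37, x_5 = 43, x_6 = 25, x_7 = 35, x_8 = 5, x_9 = 7, x_{10} = 1.
The sequence repeats with period 10.
So x_{59} = x_{0 + ((59-0) mod 10)} = x_9 = 7.

7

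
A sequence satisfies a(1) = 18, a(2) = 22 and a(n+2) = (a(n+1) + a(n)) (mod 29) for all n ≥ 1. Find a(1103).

Listing terms: a(1) = 18,  a(2) = 22,  a(3) = 11,  a(4) = 4,  a(5) = 15,  a(6) = 19,  a(7) = 5,  a(8) = 24,  a(9) = 0,  a(10) = 24,  a(11) = 24,  a(12) = 19,  a(13) = 14,  a(14) = 4,  a(15) = 18,  a(16) = 22.
The sequence repeats with period 14.
So a(1103) = a(1 + ((1103-1) mod 14)) = a(11) = 24.

24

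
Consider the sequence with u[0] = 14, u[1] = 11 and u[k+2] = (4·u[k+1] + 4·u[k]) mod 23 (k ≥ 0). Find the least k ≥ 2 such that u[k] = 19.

u[0] = 14, u[1] = 11, u[2] = 8, u[3] = 7, u[4] = 14, u[5] = 15, u[6] = 1, u[7] = 18, u[8] = 7, u[9] = 8, u[10] = 14, u[11] = 19, u[12] = 17, u[13] = 6, u[14] = 0, u[15] = 1, u[16] = 4, u[17] = 20, u[18] = 4, u[19] = 4, u[20] = 9, u[21] = 6, u[22] = 14, u[23] = 11.
The sequence repeats with period 22.
The value 19 first appears (with k ≥ 2) at u[11].

11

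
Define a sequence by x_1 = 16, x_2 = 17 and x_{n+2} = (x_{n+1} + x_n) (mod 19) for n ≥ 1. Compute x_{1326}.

18

x_1 = 16; x_2 = 17; x_3 = 14; x_4 = 12; x_5 = 7; x_6 = 0; x_7 = 7; x_8 = 7; x_9 = 14; x_{10} = 2; x_{11} = 16; x_{12} = 18; x_{13} = 15; x_{14} = 14; x_{15} = 10; x_{16} = 5; x_{17} = 15; x_{18} = 1; x_{19} = 16; x_{20} = 17.
Since (x_{19}, x_{20}) = (x_1, x_2) = (16, 17) (two consecutive terms determine the rest), the sequence is periodic with period 18.
(1326 - 1) mod 18 = 11, so x_{1326} = x_{12} = 18.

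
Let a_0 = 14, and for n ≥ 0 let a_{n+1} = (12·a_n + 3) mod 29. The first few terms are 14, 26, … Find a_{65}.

26

a_0 = 14; a_1 = 26; a_2 = 25; a_3 = 13; a_4 = 14.
The sequence repeats with period 4.
So a_{65} = a_{0 + ((65-0) mod 4)} = a_1 = 26.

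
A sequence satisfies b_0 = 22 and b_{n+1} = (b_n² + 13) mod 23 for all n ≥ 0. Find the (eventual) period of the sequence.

5

We have b_0 = 22; b_1 = 14; b_2 = 2; b_3 = 17; b_4 = 3; b_5 = 22.
The sequence repeats with period 5.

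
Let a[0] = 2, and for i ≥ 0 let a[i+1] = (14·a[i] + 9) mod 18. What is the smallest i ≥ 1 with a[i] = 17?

4

a[0] = 2,  a[1] = 1,  a[2] = 5,  a[3] = 7,  a[4] = 17,  a[5] = 13,  a[6] = 11,  a[7] = 1.
Since a[7] = a[1] = 1, the sequence is eventually periodic: after a pre-period of length 1 it cycles with period 6.
The value 17 first appears (with i ≥ 1) at a[4].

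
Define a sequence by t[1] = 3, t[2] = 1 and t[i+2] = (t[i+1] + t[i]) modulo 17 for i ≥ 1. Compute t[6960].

16

We have t[1] = 3; t[2] = 1; t[3] = 4; t[4] = 5; t[5] = 9; t[6] = 14; t[7] = 6; t[8] = 3; t[9] = 9; t[10] = 12; t[11] = 4; t[12] = 16; t[13] = 3; t[14] = 2; t[15] = 5; t[16] = 7; t[17] = 12; t[18] = 2; t[19] = 14; t[20] = 16; t[21] = 13; t[22] = 12; t[23] = 8; t[24] = 3; t[25] = 11; t[26] = 14; t[27] = 8; t[28] = 5; t[29] = 13; t[30] = 1; t[31] = 14; t[32] = 15; t[33] = 12; t[34] = 10; t[35] = 5; t[36] = 15; t[37] = 3; t[38] = 1.
Since (t[37], t[38]) = (t[1], t[2]) = (3, 1) (two consecutive terms determine the rest), the sequence is periodic with period 36.
So t[6960] = t[1 + ((6960-1) mod 36)] = t[12] = 16.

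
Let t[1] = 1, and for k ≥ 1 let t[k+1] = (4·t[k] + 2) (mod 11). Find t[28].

4

We have t[1] = 1; t[2] = 6; t[3] = 4; t[4] = 7; t[5] = 8; t[6] = 1.
The sequence repeats with period 5.
So t[28] = t[1 + ((28-1) mod 5)] = t[3] = 4.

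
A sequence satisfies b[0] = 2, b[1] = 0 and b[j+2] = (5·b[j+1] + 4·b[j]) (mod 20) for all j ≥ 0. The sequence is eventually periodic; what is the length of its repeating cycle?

Computing terms: b[0] = 2, b[1] = 0, b[2] = 8, b[3] = 0, b[4] = 12, b[5] = 0, b[6] = 8.
Since (b[5], b[6]) = (b[1], b[2]) = (0, 8) (two consecutive terms determine the rest), the sequence is eventually periodic: after a pre-period of length 1 it cycles with period 4.

4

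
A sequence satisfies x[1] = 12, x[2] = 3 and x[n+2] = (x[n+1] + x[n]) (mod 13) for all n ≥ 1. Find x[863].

We have x[1] = 12; x[2] = 3; x[3] = 2; x[4] = 5; x[5] = 7; x[6] = 12; x[7] = 6; x[8] = 5; x[9] = 11; x[10] = 3; x[11] = 1; x[12] = 4; x[13] = 5; x[14] = 9; x[15] = 1; x[16] = 10; x[17] = 11; x[18] = 8; x[19] = 6; x[20] = 1; x[21] = 7; x[22] = 8; x[23] = 2; x[24] = 10; x[25] = 12; x[26] = 9; x[27] = 8; x[28] = 4; x[29] = 12; x[30] = 3.
The sequence repeats with period 28.
So x[863] = x[1 + ((863-1) mod 28)] = x[23] = 2.

2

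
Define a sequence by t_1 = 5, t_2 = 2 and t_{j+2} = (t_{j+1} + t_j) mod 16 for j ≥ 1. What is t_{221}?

0

Computing terms: t_1 = 5,  t_2 = 2,  t_3 = 7,  t_4 = 9,  t_5 = 0,  t_6 = 9,  t_7 = 9,  t_8 = 2,  t_9 = 11,  t_{10} = 13,  t_{11} = 8,  t_{12} = 5,  t_{13} = 13,  t_{14} = 2,  t_{15} = 15,  t_{16} = 1,  t_{17} = 0,  t_{18} = 1,  t_{19} = 1,  t_{20} = 2,  t_{21} = 3,  t_{22} = 5,  t_{23} = 8,  t_{24} = 13,  t_{25} = 5,  t_{26} = 2.
The sequence repeats with period 24.
So t_{221} = t_{1 + ((221-1) mod 24)} = t_5 = 0.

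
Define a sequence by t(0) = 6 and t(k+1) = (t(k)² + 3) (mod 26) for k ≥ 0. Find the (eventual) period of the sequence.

Listing terms: t(0) = 6, t(1) = 13, t(2) = 16, t(3) = 25, t(4) = 4, t(5) = 19, t(6) = 0, t(7) = 3, t(8) = 12, t(9) = 17, t(10) = 6.
Since t(10) = t(0) = 6, the sequence is periodic with period 10.

10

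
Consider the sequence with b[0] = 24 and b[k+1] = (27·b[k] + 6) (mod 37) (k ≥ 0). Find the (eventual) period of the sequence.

Computing terms: b[0] = 24; b[1] = 25; b[2] = 15; b[3] = 4; b[4] = 3; b[5] = 13; b[6] = 24.
Since b[6] = b[0] = 24, the sequence is periodic with period 6.

6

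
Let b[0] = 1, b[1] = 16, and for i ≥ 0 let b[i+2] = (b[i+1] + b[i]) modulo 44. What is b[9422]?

Computing terms: b[0] = 1, b[1] = 16, b[2] = 17, b[3] = 33, b[4] = 6, b[5] = 39, b[6] = 1, b[7] = 40, b[8] = 41, b[9] = 37, b[10] = 34, b[11] = 27, b[12] = 17, b[13] = 0, b[14] = 17, b[15] = 17, b[16] = 34, b[17] = 7, b[18] = 41, b[19] = 4, b[20] = 1, b[21] = 5, b[22] = 6, b[23] = 11, b[24] = 17, b[25] = 28, b[26] = 1, b[27] = 29, b[28] = 30, b[29] = 15, b[30] = 1, b[31] = 16.
The sequence repeats with period 30.
So b[9422] = b[0 + ((9422-0) mod 30)] = b[2] = 17.

17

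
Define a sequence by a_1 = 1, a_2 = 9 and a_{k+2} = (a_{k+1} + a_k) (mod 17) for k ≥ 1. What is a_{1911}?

10

Listing terms: a_1 = 1; a_2 = 9; a_3 = 10; a_4 = 2; a_5 = 12; a_6 = 14; a_7 = 9; a_8 = 6; a_9 = 15; a_{10} = 4; a_{11} = 2; a_{12} = 6; a_{13} = 8; a_{14} = 14; a_{15} = 5; a_{16} = 2; a_{17} = 7; a_{18} = 9; a_{19} = 16; a_{20} = 8; a_{21} = 7; a_{22} = 15; a_{23} = 5; a_{24} = 3; a_{25} = 8; a_{26} = 11; a_{27} = 2; a_{28} = 13; a_{29} = 15; a_{30} = 11; a_{31} = 9; a_{32} = 3; a_{33} = 12; a_{34} = 15; a_{35} = 10; a_{36} = 8; a_{37} = 1; a_{38} = 9.
The sequence repeats with period 36.
So a_{1911} = a_{1 + ((1911-1) mod 36)} = a_3 = 10.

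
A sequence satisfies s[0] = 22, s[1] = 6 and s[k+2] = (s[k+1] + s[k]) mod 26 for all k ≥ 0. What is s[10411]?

10

s[0] = 22; s[1] = 6; s[2] = 2; s[3] = 8; s[4] = 10; s[5] = 18; s[6] = 2; s[7] = 20; s[8] = 22; s[9] = 16; s[10] = 12; s[11] = 2; s[12] = 14; s[13] = 16; s[14] = 4; s[15] = 20; s[16] = 24; s[17] = 18; s[18] = 16; s[19] = 8; s[20] = 24; s[21] = 6; s[22] = 4; s[23] = 10; s[24] = 14; s[25] = 24; s[26] = 12; s[27] = 10; s[28] = 22; s[29] = 6.
The sequence repeats with period 28.
So s[10411] = s[0 + ((10411-0) mod 28)] = s[23] = 10.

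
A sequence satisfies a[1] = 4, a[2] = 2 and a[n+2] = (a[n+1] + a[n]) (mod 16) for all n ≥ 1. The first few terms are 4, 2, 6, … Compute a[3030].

6

We have a[1] = 4,  a[2] = 2,  a[3] = 6,  a[4] = 8,  a[5] = 14,  a[6] = 6,  a[7] = 4,  a[8] = 10,  a[9] = 14,  a[10] = 8,  a[11] = 6,  a[12] = 14,  a[13] = 4,  a[14] = 2.
The sequence repeats with period 12.
(3030 - 1) mod 12 = 5, so a[3030] = a[6] = 6.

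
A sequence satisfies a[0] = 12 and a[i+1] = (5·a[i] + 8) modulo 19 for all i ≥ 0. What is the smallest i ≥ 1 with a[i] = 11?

1

Computing terms: a[0] = 12; a[1] = 11; a[2] = 6; a[3] = 0; a[4] = 8; a[5] = 10; a[6] = 1; a[7] = 13; a[8] = 16; a[9] = 12.
The sequence repeats with period 9.
The value 11 first appears (with i ≥ 1) at a[1].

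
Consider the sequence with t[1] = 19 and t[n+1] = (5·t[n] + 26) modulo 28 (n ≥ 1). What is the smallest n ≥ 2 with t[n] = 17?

Computing terms: t[1] = 19,  t[2] = 9,  t[3] = 15,  t[4] = 17,  t[5] = 27,  t[6] = 21,  t[7] = 19.
The sequence repeats with period 6.
The value 17 first appears (with n ≥ 2) at t[4].

4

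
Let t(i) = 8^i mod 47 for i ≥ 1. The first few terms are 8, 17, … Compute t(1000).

37

We have t(1) = 8,  t(2) = 17,  t(3) = 42,  t(4) = 7,  t(5) = 9,  t(6) = 25,  t(7) = 12,  t(8) = 2,  t(9) = 16,  t(10) = 34,  t(11) = 37,  t(12) = 14,  t(13) = 18,  t(14) = 3,  t(15) = 24,  t(16) = 4,  t(17) = 32,  t(18) = 21,  t(19) = 27,  t(20) = 28,  t(21) = 36,  t(22) = 6,  t(23) = 1,  t(24) = 8.
Since t(24) = t(1) = 8, the sequence is periodic with period 23.
So t(1000) = t(1 + ((1000-1) mod 23)) = t(11) = 37.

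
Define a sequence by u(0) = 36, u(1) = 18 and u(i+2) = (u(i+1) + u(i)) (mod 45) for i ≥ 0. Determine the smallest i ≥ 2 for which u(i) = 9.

Listing terms: u(0) = 36,  u(1) = 18,  u(2) = 9,  u(3) = 27,  u(4) = 36,  u(5) = 18.
Since (u(4), u(5)) = (u(0), u(1)) = (36, 18) (two consecutive terms determine the rest), the sequence is periodic with period 4.
The value 9 first appears (with i ≥ 2) at u(2).

2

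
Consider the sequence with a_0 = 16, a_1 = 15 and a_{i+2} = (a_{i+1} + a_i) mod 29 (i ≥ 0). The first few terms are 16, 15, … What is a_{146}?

We have a_0 = 16, a_1 = 15, a_2 = 2, a_3 = 17, a_4 = 19, a_5 = 7, a_6 = 26, a_7 = 4, a_8 = 1, a_9 = 5, a_{10} = 6, a_{11} = 11, a_{12} = 17, a_{13} = 28, a_{14} = 16, a_{15} = 15.
The sequence repeats with period 14.
(146 - 0) mod 14 = 6, so a_{146} = a_6 = 26.

26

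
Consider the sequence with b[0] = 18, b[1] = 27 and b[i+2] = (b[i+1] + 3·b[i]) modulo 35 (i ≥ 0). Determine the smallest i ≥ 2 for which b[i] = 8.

Listing terms: b[0] = 18,  b[1] = 27,  b[2] = 11,  b[3] = 22,  b[4] = 20,  b[5] = 16,  b[6] = 6,  b[7] = 19,  b[8] = 2,  b[9] = 24,  b[10] = 30,  b[11] = 32,  b[12] = 17,  b[13] = 8,  b[14] = 24,  b[15] = 13,  b[16] = 15,  b[17] = 19,  b[18] = 29,  b[19] = 16,  b[20] = 33,  b[21] = 11,  b[22] = 5,  b[23] = 3,  b[24] = 18,  b[25] = 27.
The sequence repeats with period 24.
The value 8 first appears (with i ≥ 2) at b[13].

13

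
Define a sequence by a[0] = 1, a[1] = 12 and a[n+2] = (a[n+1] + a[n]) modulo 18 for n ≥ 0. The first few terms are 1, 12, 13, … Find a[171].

Computing terms: a[0] = 1; a[1] = 12; a[2] = 13; a[3] = 7; a[4] = 2; a[5] = 9; a[6] = 11; a[7] = 2; a[8] = 13; a[9] = 15; a[10] = 10; a[11] = 7; a[12] = 17; a[13] = 6; a[14] = 5; a[15] = 11; a[16] = 16; a[17] = 9; a[18] = 7; a[19] = 16; a[20] = 5; a[21] = 3; a[22] = 8; a[23] = 11; a[24] = 1; a[25] = 12.
The sequence repeats with period 24.
(171 - 0) mod 24 = 3, so a[171] = a[3] = 7.

7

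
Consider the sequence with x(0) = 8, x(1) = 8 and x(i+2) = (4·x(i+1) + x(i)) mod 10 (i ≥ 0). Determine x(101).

8

Listing terms: x(0) = 8; x(1) = 8; x(2) = 0; x(3) = 8; x(4) = 2; x(5) = 6; x(6) = 6; x(7) = 0; x(8) = 6; x(9) = 4; x(10) = 2; x(11) = 2; x(12) = 0; x(13) = 2; x(14) = 8; x(15) = 4; x(16) = 4; x(17) = 0; x(18) = 4; x(19) = 6; x(20) = 8; x(21) = 8.
Since (x(20), x(21)) = (x(0), x(1)) = (8, 8) (two consecutive terms determine the rest), the sequence is periodic with period 20.
(101 - 0) mod 20 = 1, so x(101) = x(1) = 8.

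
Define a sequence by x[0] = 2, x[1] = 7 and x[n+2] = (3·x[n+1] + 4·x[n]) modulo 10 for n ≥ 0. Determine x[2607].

1

We have x[0] = 2; x[1] = 7; x[2] = 9; x[3] = 5; x[4] = 1; x[5] = 3; x[6] = 3; x[7] = 1; x[8] = 5; x[9] = 9; x[10] = 7; x[11] = 7; x[12] = 9.
Since (x[11], x[12]) = (x[1], x[2]) = (7, 9) (two consecutive terms determine the rest), the sequence is eventually periodic: after a pre-period of length 1 it cycles with period 10.
For n ≥ 1, x[n] depends only on (n - 1) mod 10. (2607 - 1) mod 10 = 6, so x[2607] = x[7] = 1.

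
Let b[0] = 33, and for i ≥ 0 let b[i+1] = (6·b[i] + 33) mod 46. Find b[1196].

We have b[0] = 33; b[1] = 1; b[2] = 39; b[3] = 37; b[4] = 25; b[5] = 45; b[6] = 27; b[7] = 11; b[8] = 7; b[9] = 29; b[10] = 23; b[11] = 33.
Since b[11] = b[0] = 33, the sequence is periodic with period 11.
(1196 - 0) mod 11 = 8, so b[1196] = b[8] = 7.

7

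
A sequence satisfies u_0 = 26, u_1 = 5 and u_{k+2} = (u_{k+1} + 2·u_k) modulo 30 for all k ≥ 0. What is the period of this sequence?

Listing terms: u_0 = 26,  u_1 = 5,  u_2 = 27,  u_3 = 7,  u_4 = 1,  u_5 = 15,  u_6 = 17,  u_7 = 17,  u_8 = 21,  u_9 = 25,  u_{10} = 7,  u_{11} = 27,  u_{12} = 11,  u_{13} = 5,  u_{14} = 27.
Since (u_{13}, u_{14}) = (u_1, u_2) = (5, 27) (two consecutive terms determine the rest), the sequence is eventually periodic: after a pre-period of length 1 it cycles with period 12.

12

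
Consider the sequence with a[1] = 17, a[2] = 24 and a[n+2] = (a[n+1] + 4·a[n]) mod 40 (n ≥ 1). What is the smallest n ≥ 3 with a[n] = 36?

5

Listing terms: a[1] = 17; a[2] = 24; a[3] = 12; a[4] = 28; a[5] = 36; a[6] = 28; a[7] = 12; a[8] = 4; a[9] = 12; a[10] = 28.
Since (a[9], a[10]) = (a[3], a[4]) = (12, 28) (two consecutive terms determine the rest), the sequence is eventually periodic: after a pre-period of length 2 it cycles with period 6.
The value 36 first appears (with n ≥ 3) at a[5].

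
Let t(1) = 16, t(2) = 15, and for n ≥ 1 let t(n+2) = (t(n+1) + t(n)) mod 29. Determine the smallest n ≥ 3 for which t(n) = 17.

4

Listing terms: t(1) = 16; t(2) = 15; t(3) = 2; t(4) = 17; t(5) = 19; t(6) = 7; t(7) = 26; t(8) = 4; t(9) = 1; t(10) = 5; t(11) = 6; t(12) = 11; t(13) = 17; t(14) = 28; t(15) = 16; t(16) = 15.
The sequence repeats with period 14.
The value 17 first appears (with n ≥ 3) at t(4).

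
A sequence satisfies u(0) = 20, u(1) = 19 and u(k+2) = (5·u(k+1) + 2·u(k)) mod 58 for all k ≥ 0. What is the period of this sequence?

28

Computing terms: u(0) = 20; u(1) = 19; u(2) = 19; u(3) = 17; u(4) = 7; u(5) = 11; u(6) = 11; u(7) = 19; u(8) = 1; u(9) = 43; u(10) = 43; u(11) = 11; u(12) = 25; u(13) = 31; u(14) = 31; u(15) = 43; u(16) = 45; u(17) = 21; u(18) = 21; u(19) = 31; u(20) = 23; u(21) = 3; u(22) = 3; u(23) = 21; u(24) = 53; u(25) = 17; u(26) = 17; u(27) = 3; u(28) = 49; u(29) = 19; u(30) = 19.
Since (u(29), u(30)) = (u(1), u(2)) = (19, 19) (two consecutive terms determine the rest), the sequence is eventually periodic: after a pre-period of length 1 it cycles with period 28.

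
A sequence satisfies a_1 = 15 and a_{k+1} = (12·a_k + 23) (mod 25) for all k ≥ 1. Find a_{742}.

a_1 = 15; a_2 = 3; a_3 = 9; a_4 = 6; a_5 = 20; a_6 = 13; a_7 = 4; a_8 = 21; a_9 = 0; a_{10} = 23; a_{11} = 24; a_{12} = 11; a_{13} = 5; a_{14} = 8; a_{15} = 19; a_{16} = 1; a_{17} = 10; a_{18} = 18; a_{19} = 14; a_{20} = 16; a_{21} = 15.
Since a_{21} = a_1 = 15, the sequence is periodic with period 20.
(742 - 1) mod 20 = 1, so a_{742} = a_2 = 3.

3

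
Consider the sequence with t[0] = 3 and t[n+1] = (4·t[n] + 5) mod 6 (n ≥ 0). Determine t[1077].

We have t[0] = 3, t[1] = 5, t[2] = 1, t[3] = 3.
Since t[3] = t[0] = 3, the sequence is periodic with period 3.
(1077 - 0) mod 3 = 0, so t[1077] = t[0] = 3.

3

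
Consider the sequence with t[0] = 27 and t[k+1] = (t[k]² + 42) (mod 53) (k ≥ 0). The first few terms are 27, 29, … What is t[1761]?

We have t[0] = 27, t[1] = 29, t[2] = 35, t[3] = 48, t[4] = 14, t[5] = 26, t[6] = 29.
Since t[6] = t[1] = 29, the sequence is eventually periodic: after a pre-period of length 1 it cycles with period 5.
For k ≥ 1, t[k] depends only on (k - 1) mod 5. (1761 - 1) mod 5 = 0, so t[1761] = t[1] = 29.

29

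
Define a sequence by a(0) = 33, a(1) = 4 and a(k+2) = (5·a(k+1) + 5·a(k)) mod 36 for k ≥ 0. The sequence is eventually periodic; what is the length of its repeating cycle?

Computing terms: a(0) = 33,  a(1) = 4,  a(2) = 5,  a(3) = 9,  a(4) = 34,  a(5) = 35,  a(6) = 21,  a(7) = 28,  a(8) = 29,  a(9) = 33,  a(10) = 22,  a(11) = 23,  a(12) = 9,  a(13) = 16,  a(14) = 17,  a(15) = 21,  a(16) = 10,  a(17) = 11,  a(18) = 33,  a(19) = 4.
Since (a(18), a(19)) = (a(0), a(1)) = (33, 4) (two consecutive terms determine the rest), the sequence is periodic with period 18.

18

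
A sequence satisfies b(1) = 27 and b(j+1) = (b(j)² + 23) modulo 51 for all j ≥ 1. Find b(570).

We have b(1) = 27, b(2) = 38, b(3) = 39, b(4) = 14, b(5) = 15, b(6) = 44, b(7) = 21, b(8) = 5, b(9) = 48, b(10) = 32, b(11) = 27.
Since b(11) = b(1) = 27, the sequence is periodic with period 10.
So b(570) = b(1 + ((570-1) mod 10)) = b(10) = 32.

32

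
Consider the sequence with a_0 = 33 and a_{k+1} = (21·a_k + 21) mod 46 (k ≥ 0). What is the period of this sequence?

22

a_0 = 33,  a_1 = 24,  a_2 = 19,  a_3 = 6,  a_4 = 9,  a_5 = 26,  a_6 = 15,  a_7 = 14,  a_8 = 39,  a_9 = 12,  a_{10} = 43,  a_{11} = 4,  a_{12} = 13,  a_{13} = 18,  a_{14} = 31,  a_{15} = 28,  a_{16} = 11,  a_{17} = 22,  a_{18} = 23,  a_{19} = 44,  a_{20} = 25,  a_{21} = 40,  a_{22} = 33.
Since a_{22} = a_0 = 33, the sequence is periodic with period 22.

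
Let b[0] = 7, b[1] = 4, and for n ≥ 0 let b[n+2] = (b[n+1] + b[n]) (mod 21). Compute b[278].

4

Listing terms: b[0] = 7,  b[1] = 4,  b[2] = 11,  b[3] = 15,  b[4] = 5,  b[5] = 20,  b[6] = 4,  b[7] = 3,  b[8] = 7,  b[9] = 10,  b[10] = 17,  b[11] = 6,  b[12] = 2,  b[13] = 8,  b[14] = 10,  b[15] = 18,  b[16] = 7,  b[17] = 4.
Since (b[16], b[17]) = (b[0], b[1]) = (7, 4) (two consecutive terms determine the rest), the sequence is periodic with period 16.
(278 - 0) mod 16 = 6, so b[278] = b[6] = 4.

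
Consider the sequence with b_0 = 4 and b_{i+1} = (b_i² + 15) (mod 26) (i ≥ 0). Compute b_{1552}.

24

Computing terms: b_0 = 4; b_1 = 5; b_2 = 14; b_3 = 3; b_4 = 24; b_5 = 19; b_6 = 12; b_7 = 3.
Since b_7 = b_3 = 3, the sequence is eventually periodic: after a pre-period of length 3 it cycles with period 4.
For i ≥ 3, b_i depends only on (i - 3) mod 4. (1552 - 3) mod 4 = 1, so b_{1552} = b_4 = 24.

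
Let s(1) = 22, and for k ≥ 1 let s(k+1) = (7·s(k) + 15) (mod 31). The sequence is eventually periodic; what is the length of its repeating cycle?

15

s(1) = 22, s(2) = 14, s(3) = 20, s(4) = 0, s(5) = 15, s(6) = 27, s(7) = 18, s(8) = 17, s(9) = 10, s(10) = 23, s(11) = 21, s(12) = 7, s(13) = 2, s(14) = 29, s(15) = 1, s(16) = 22.
Since s(16) = s(1) = 22, the sequence is periodic with period 15.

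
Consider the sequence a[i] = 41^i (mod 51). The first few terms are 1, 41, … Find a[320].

1

We have a[0] = 1; a[1] = 41; a[2] = 49; a[3] = 20; a[4] = 4; a[5] = 11; a[6] = 43; a[7] = 29; a[8] = 16; a[9] = 44; a[10] = 19; a[11] = 14; a[12] = 13; a[13] = 23; a[14] = 25; a[15] = 5; a[16] = 1.
Since a[16] = a[0] = 1, the sequence is periodic with period 16.
So a[320] = a[0 + ((320-0) mod 16)] = a[0] = 1.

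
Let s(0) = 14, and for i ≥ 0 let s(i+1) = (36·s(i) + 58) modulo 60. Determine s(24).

46

We have s(0) = 14; s(1) = 22; s(2) = 10; s(3) = 58; s(4) = 46; s(5) = 34; s(6) = 22.
Since s(6) = s(1) = 22, the sequence is eventually periodic: after a pre-period of length 1 it cycles with period 5.
For i ≥ 1, s(i) depends only on (i - 1) mod 5. (24 - 1) mod 5 = 3, so s(24) = s(4) = 46.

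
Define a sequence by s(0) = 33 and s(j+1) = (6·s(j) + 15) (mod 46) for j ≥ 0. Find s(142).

3

s(0) = 33,  s(1) = 29,  s(2) = 5,  s(3) = 45,  s(4) = 9,  s(5) = 23,  s(6) = 15,  s(7) = 13,  s(8) = 1,  s(9) = 21,  s(10) = 3,  s(11) = 33.
The sequence repeats with period 11.
So s(142) = s(0 + ((142-0) mod 11)) = s(10) = 3.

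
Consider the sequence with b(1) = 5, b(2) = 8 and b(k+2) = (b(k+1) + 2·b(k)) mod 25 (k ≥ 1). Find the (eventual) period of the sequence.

20

We have b(1) = 5, b(2) = 8, b(3) = 18, b(4) = 9, b(5) = 20, b(6) = 13, b(7) = 3, b(8) = 4, b(9) = 10, b(10) = 18, b(11) = 13, b(12) = 24, b(13) = 0, b(14) = 23, b(15) = 23, b(16) = 19, b(17) = 15, b(18) = 3, b(19) = 8, b(20) = 14, b(21) = 5, b(22) = 8.
The sequence repeats with period 20.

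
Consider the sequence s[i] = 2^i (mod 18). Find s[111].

We have s[0] = 1,  s[1] = 2,  s[2] = 4,  s[3] = 8,  s[4] = 16,  s[5] = 14,  s[6] = 10,  s[7] = 2.
Since s[7] = s[1] = 2, the sequence is eventually periodic: after a pre-period of length 1 it cycles with period 6.
For i ≥ 1, s[i] depends only on (i - 1) mod 6. (111 - 1) mod 6 = 2, so s[111] = s[3] = 8.

8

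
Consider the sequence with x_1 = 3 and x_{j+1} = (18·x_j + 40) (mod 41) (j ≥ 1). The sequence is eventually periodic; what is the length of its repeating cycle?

5

x_1 = 3,  x_2 = 12,  x_3 = 10,  x_4 = 15,  x_5 = 23,  x_6 = 3.
The sequence repeats with period 5.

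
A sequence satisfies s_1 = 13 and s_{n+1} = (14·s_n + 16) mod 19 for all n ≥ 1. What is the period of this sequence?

18

Computing terms: s_1 = 13, s_2 = 8, s_3 = 14, s_4 = 3, s_5 = 1, s_6 = 11, s_7 = 18, s_8 = 2, s_9 = 6, s_{10} = 5, s_{11} = 10, s_{12} = 4, s_{13} = 15, s_{14} = 17, s_{15} = 7, s_{16} = 0, s_{17} = 16, s_{18} = 12, s_{19} = 13.
The sequence repeats with period 18.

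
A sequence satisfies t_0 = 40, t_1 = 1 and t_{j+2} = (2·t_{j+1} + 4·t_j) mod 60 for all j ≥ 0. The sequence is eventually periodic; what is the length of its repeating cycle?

40

Computing terms: t_0 = 40; t_1 = 1; t_2 = 42; t_3 = 28; t_4 = 44; t_5 = 20; t_6 = 36; t_7 = 32; t_8 = 28; t_9 = 4; t_{10} = 0; t_{11} = 16; t_{12} = 32; t_{13} = 8; t_{14} = 24; t_{15} = 20; t_{16} = 16; t_{17} = 52; t_{18} = 48; t_{19} = 4; t_{20} = 20; t_{21} = 56; t_{22} = 12; t_{23} = 8; t_{24} = 4; t_{25} = 40; t_{26} = 36; t_{27} = 52; t_{28} = 8; t_{29} = 44; t_{30} = 0; t_{31} = 56; t_{32} = 52; t_{33} = 28; t_{34} = 24; t_{35} = 40; t_{36} = 56; t_{37} = 32; t_{38} = 48; t_{39} = 44; t_{40} = 40; t_{41} = 16; t_{42} = 12; t_{43} = 28; t_{44} = 44.
Since (t_{43}, t_{44}) = (t_3, t_4) = (28, 44) (two consecutive terms determine the rest), the sequence is eventually periodic: after a pre-period of length 3 it cycles with period 40.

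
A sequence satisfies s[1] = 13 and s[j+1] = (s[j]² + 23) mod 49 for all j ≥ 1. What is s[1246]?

32

Computing terms: s[1] = 13, s[2] = 45, s[3] = 39, s[4] = 25, s[5] = 11, s[6] = 46, s[7] = 32, s[8] = 18, s[9] = 4, s[10] = 39.
Since s[10] = s[3] = 39, the sequence is eventually periodic: after a pre-period of length 2 it cycles with period 7.
For j ≥ 3, s[j] depends only on (j - 3) mod 7. (1246 - 3) mod 7 = 4, so s[1246] = s[7] = 32.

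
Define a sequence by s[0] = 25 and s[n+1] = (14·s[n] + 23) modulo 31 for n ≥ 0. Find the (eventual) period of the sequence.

15

Computing terms: s[0] = 25, s[1] = 1, s[2] = 6, s[3] = 14, s[4] = 2, s[5] = 20, s[6] = 24, s[7] = 18, s[8] = 27, s[9] = 29, s[10] = 26, s[11] = 15, s[12] = 16, s[13] = 30, s[14] = 9, s[15] = 25.
The sequence repeats with period 15.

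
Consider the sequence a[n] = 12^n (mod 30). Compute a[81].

12

Computing terms: a[0] = 1; a[1] = 12; a[2] = 24; a[3] = 18; a[4] = 6; a[5] = 12.
Since a[5] = a[1] = 12, the sequence is eventually periodic: after a pre-period of length 1 it cycles with period 4.
For n ≥ 1, a[n] depends only on (n - 1) mod 4. (81 - 1) mod 4 = 0, so a[81] = a[1] = 12.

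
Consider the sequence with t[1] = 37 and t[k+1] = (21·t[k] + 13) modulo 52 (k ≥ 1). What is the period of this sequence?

4

t[1] = 37,  t[2] = 10,  t[3] = 15,  t[4] = 16,  t[5] = 37.
Since t[5] = t[1] = 37, the sequence is periodic with period 4.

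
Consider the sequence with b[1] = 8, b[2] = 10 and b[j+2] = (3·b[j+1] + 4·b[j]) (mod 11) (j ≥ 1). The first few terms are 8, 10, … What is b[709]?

6

Listing terms: b[1] = 8, b[2] = 10, b[3] = 7, b[4] = 6, b[5] = 2, b[6] = 8, b[7] = 10.
Since (b[6], b[7]) = (b[1], b[2]) = (8, 10) (two consecutive terms determine the rest), the sequence is periodic with period 5.
(709 - 1) mod 5 = 3, so b[709] = b[4] = 6.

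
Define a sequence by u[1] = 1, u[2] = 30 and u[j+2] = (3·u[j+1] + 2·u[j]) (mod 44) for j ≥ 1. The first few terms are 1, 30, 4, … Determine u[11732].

8

Listing terms: u[1] = 1,  u[2] = 30,  u[3] = 4,  u[4] = 28,  u[5] = 4,  u[6] = 24,  u[7] = 36,  u[8] = 24,  u[9] = 12,  u[10] = 40,  u[11] = 12,  u[12] = 28,  u[13] = 20,  u[14] = 28,  u[15] = 36,  u[16] = 32,  u[17] = 36,  u[18] = 40,  u[19] = 16,  u[20] = 40,  u[21] = 20,  u[22] = 8,  u[23] = 20,  u[24] = 32,  u[25] = 4,  u[26] = 32,  u[27] = 16,  u[28] = 24,  u[29] = 16,  u[30] = 8,  u[31] = 12,  u[32] = 8,  u[33] = 4,  u[34] = 28.
Since (u[33], u[34]) = (u[3], u[4]) = (4, 28) (two consecutive terms determine the rest), the sequence is eventually periodic: after a pre-period of length 2 it cycles with period 30.
For j ≥ 3, u[j] depends only on (j - 3) mod 30. (11732 - 3) mod 30 = 29, so u[11732] = u[32] = 8.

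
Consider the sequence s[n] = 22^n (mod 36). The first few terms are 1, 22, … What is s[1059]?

28

s[0] = 1, s[1] = 22, s[2] = 16, s[3] = 28, s[4] = 4, s[5] = 16.
Since s[5] = s[2] = 16, the sequence is eventually periodic: after a pre-period of length 2 it cycles with period 3.
For n ≥ 2, s[n] depends only on (n - 2) mod 3. (1059 - 2) mod 3 = 1, so s[1059] = s[3] = 28.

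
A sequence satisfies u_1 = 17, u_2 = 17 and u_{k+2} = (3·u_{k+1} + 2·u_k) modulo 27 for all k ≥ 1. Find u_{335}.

25

Computing terms: u_1 = 17, u_2 = 17, u_3 = 4, u_4 = 19, u_5 = 11, u_6 = 17, u_7 = 19, u_8 = 10, u_9 = 14, u_{10} = 8, u_{11} = 25, u_{12} = 10, u_{13} = 26, u_{14} = 17, u_{15} = 22, u_{16} = 19, u_{17} = 20, u_{18} = 17, u_{19} = 10, u_{20} = 10, u_{21} = 23, u_{22} = 8, u_{23} = 16, u_{24} = 10, u_{25} = 8, u_{26} = 17, u_{27} = 13, u_{28} = 19, u_{29} = 2, u_{30} = 17, u_{31} = 1, u_{32} = 10, u_{33} = 5, u_{34} = 8, u_{35} = 7, u_{36} = 10, u_{37} = 17, u_{38} = 17.
The sequence repeats with period 36.
(335 - 1) mod 36 = 10, so u_{335} = u_{11} = 25.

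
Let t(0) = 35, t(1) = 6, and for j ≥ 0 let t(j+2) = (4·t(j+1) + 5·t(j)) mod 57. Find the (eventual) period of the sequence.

18

t(0) = 35; t(1) = 6; t(2) = 28; t(3) = 28; t(4) = 24; t(5) = 8; t(6) = 38; t(7) = 21; t(8) = 46; t(9) = 4; t(10) = 18; t(11) = 35; t(12) = 2; t(13) = 12; t(14) = 1; t(15) = 7; t(16) = 33; t(17) = 53; t(18) = 35; t(19) = 6.
The sequence repeats with period 18.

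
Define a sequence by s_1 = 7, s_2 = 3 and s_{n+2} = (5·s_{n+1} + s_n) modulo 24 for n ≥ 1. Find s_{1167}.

14

s_1 = 7; s_2 = 3; s_3 = 22; s_4 = 17; s_5 = 11; s_6 = 0; s_7 = 11; s_8 = 7; s_9 = 22; s_{10} = 21; s_{11} = 7; s_{12} = 8; s_{13} = 23; s_{14} = 3; s_{15} = 14; s_{16} = 1; s_{17} = 19; s_{18} = 0; s_{19} = 19; s_{20} = 23; s_{21} = 14; s_{22} = 21; s_{23} = 23; s_{24} = 16; s_{25} = 7; s_{26} = 3.
Since (s_{25}, s_{26}) = (s_1, s_2) = (7, 3) (two consecutive terms determine the rest), the sequence is periodic with period 24.
(1167 - 1) mod 24 = 14, so s_{1167} = s_{15} = 14.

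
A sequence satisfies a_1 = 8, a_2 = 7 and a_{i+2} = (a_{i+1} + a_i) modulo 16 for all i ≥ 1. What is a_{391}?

0

a_1 = 8, a_2 = 7, a_3 = 15, a_4 = 6, a_5 = 5, a_6 = 11, a_7 = 0, a_8 = 11, a_9 = 11, a_{10} = 6, a_{11} = 1, a_{12} = 7, a_{13} = 8, a_{14} = 15, a_{15} = 7, a_{16} = 6, a_{17} = 13, a_{18} = 3, a_{19} = 0, a_{20} = 3, a_{21} = 3, a_{22} = 6, a_{23} = 9, a_{24} = 15, a_{25} = 8, a_{26} = 7.
The sequence repeats with period 24.
(391 - 1) mod 24 = 6, so a_{391} = a_7 = 0.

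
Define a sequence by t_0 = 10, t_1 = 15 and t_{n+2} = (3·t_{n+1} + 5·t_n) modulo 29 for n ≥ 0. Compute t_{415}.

8

t_0 = 10, t_1 = 15, t_2 = 8, t_3 = 12, t_4 = 18, t_5 = 27, t_6 = 26, t_7 = 10, t_8 = 15.
The sequence repeats with period 7.
(415 - 0) mod 7 = 2, so t_{415} = t_2 = 8.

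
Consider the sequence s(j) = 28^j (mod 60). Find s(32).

16

Listing terms: s(0) = 1; s(1) = 28; s(2) = 4; s(3) = 52; s(4) = 16; s(5) = 28.
Since s(5) = s(1) = 28, the sequence is eventually periodic: after a pre-period of length 1 it cycles with period 4.
For j ≥ 1, s(j) depends only on (j - 1) mod 4. (32 - 1) mod 4 = 3, so s(32) = s(4) = 16.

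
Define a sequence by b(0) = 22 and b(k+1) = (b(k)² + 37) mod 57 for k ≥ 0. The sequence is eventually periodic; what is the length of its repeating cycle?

3

We have b(0) = 22; b(1) = 8; b(2) = 44; b(3) = 35; b(4) = 8.
Since b(4) = b(1) = 8, the sequence is eventually periodic: after a pre-period of length 1 it cycles with period 3.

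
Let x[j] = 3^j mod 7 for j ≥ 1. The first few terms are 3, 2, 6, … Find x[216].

Computing terms: x[1] = 3; x[2] = 2; x[3] = 6; x[4] = 4; x[5] = 5; x[6] = 1; x[7] = 3.
Since x[7] = x[1] = 3, the sequence is periodic with period 6.
(216 - 1) mod 6 = 5, so x[216] = x[6] = 1.

1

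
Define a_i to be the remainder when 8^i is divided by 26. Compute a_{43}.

18

Computing terms: a_0 = 1, a_1 = 8, a_2 = 12, a_3 = 18, a_4 = 14, a_5 = 8.
Since a_5 = a_1 = 8, the sequence is eventually periodic: after a pre-period of length 1 it cycles with period 4.
For i ≥ 1, a_i depends only on (i - 1) mod 4. (43 - 1) mod 4 = 2, so a_{43} = a_3 = 18.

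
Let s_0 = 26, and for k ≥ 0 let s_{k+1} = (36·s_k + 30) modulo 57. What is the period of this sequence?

Listing terms: s_0 = 26,  s_1 = 54,  s_2 = 36,  s_3 = 15,  s_4 = 0,  s_5 = 30,  s_6 = 27,  s_7 = 33,  s_8 = 21,  s_9 = 45,  s_{10} = 54.
Since s_{10} = s_1 = 54, the sequence is eventually periodic: after a pre-period of length 1 it cycles with period 9.

9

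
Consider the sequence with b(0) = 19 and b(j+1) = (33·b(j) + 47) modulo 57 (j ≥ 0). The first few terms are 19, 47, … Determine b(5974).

44

Listing terms: b(0) = 19,  b(1) = 47,  b(2) = 2,  b(3) = 56,  b(4) = 14,  b(5) = 53,  b(6) = 29,  b(7) = 35,  b(8) = 5,  b(9) = 41,  b(10) = 32,  b(11) = 20,  b(12) = 23,  b(13) = 8,  b(14) = 26,  b(15) = 50,  b(16) = 44,  b(17) = 17,  b(18) = 38,  b(19) = 47.
Since b(19) = b(1) = 47, the sequence is eventually periodic: after a pre-period of length 1 it cycles with period 18.
For j ≥ 1, b(j) depends only on (j - 1) mod 18. (5974 - 1) mod 18 = 15, so b(5974) = b(16) = 44.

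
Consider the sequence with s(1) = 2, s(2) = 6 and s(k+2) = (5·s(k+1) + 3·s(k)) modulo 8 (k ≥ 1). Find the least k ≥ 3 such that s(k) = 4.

3

Listing terms: s(1) = 2, s(2) = 6, s(3) = 4, s(4) = 6, s(5) = 2, s(6) = 4, s(7) = 2, s(8) = 6.
The sequence repeats with period 6.
The value 4 first appears (with k ≥ 3) at s(3).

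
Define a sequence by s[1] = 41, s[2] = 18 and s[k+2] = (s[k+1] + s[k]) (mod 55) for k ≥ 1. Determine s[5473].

s[1] = 41,  s[2] = 18,  s[3] = 4,  s[4] = 22,  s[5] = 26,  s[6] = 48,  s[7] = 19,  s[8] = 12,  s[9] = 31,  s[10] = 43,  s[11] = 19,  s[12] = 7,  s[13] = 26,  s[14] = 33,  s[15] = 4,  s[16] = 37,  s[17] = 41,  s[18] = 23,  s[19] = 9,  s[20] = 32,  s[21] = 41,  s[22] = 18.
Since (s[21], s[22]) = (s[1], s[2]) = (41, 18) (two consecutive terms determine the rest), the sequence is periodic with period 20.
(5473 - 1) mod 20 = 12, so s[5473] = s[13] = 26.

26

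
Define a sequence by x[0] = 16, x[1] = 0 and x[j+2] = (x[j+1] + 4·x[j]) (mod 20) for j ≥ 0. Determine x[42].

16

x[0] = 16,  x[1] = 0,  x[2] = 4,  x[3] = 4,  x[4] = 0,  x[5] = 16,  x[6] = 16,  x[7] = 0.
Since (x[6], x[7]) = (x[0], x[1]) = (16, 0) (two consecutive terms determine the rest), the sequence is periodic with period 6.
(42 - 0) mod 6 = 0, so x[42] = x[0] = 16.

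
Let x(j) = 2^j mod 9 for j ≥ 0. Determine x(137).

Listing terms: x(0) = 1; x(1) = 2; x(2) = 4; x(3) = 8; x(4) = 7; x(5) = 5; x(6) = 1.
Since x(6) = x(0) = 1, the sequence is periodic with period 6.
(137 - 0) mod 6 = 5, so x(137) = x(5) = 5.

5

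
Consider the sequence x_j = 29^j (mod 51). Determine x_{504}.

16

Computing terms: x_1 = 29,  x_2 = 25,  x_3 = 11,  x_4 = 13,  x_5 = 20,  x_6 = 19,  x_7 = 41,  x_8 = 16,  x_9 = 5,  x_{10} = 43,  x_{11} = 23,  x_{12} = 4,  x_{13} = 14,  x_{14} = 49,  x_{15} = 44,  x_{16} = 1,  x_{17} = 29.
Since x_{17} = x_1 = 29, the sequence is periodic with period 16.
So x_{504} = x_{1 + ((504-1) mod 16)} = x_8 = 16.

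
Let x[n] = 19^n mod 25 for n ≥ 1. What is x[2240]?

1

Computing terms: x[1] = 19, x[2] = 11, x[3] = 9, x[4] = 21, x[5] = 24, x[6] = 6, x[7] = 14, x[8] = 16, x[9] = 4, x[10] = 1, x[11] = 19.
The sequence repeats with period 10.
So x[2240] = x[1 + ((2240-1) mod 10)] = x[10] = 1.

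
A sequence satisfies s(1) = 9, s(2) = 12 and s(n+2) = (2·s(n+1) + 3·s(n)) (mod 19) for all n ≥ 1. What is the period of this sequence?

Listing terms: s(1) = 9,  s(2) = 12,  s(3) = 13,  s(4) = 5,  s(5) = 11,  s(6) = 18,  s(7) = 12,  s(8) = 2,  s(9) = 2,  s(10) = 10,  s(11) = 7,  s(12) = 6,  s(13) = 14,  s(14) = 8,  s(15) = 1,  s(16) = 7,  s(17) = 17,  s(18) = 17,  s(19) = 9,  s(20) = 12.
The sequence repeats with period 18.

18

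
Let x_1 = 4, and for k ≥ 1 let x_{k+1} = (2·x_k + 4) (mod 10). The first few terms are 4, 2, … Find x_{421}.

4

Listing terms: x_1 = 4, x_2 = 2, x_3 = 8, x_4 = 0, x_5 = 4.
The sequence repeats with period 4.
So x_{421} = x_{1 + ((421-1) mod 4)} = x_1 = 4.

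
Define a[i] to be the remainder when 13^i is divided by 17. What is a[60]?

Listing terms: a[1] = 13, a[2] = 16, a[3] = 4, a[4] = 1, a[5] = 13.
The sequence repeats with period 4.
(60 - 1) mod 4 = 3, so a[60] = a[4] = 1.

1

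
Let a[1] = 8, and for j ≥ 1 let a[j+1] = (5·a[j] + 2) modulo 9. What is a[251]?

Computing terms: a[1] = 8; a[2] = 6; a[3] = 5; a[4] = 0; a[5] = 2; a[6] = 3; a[7] = 8.
Since a[7] = a[1] = 8, the sequence is periodic with period 6.
(251 - 1) mod 6 = 4, so a[251] = a[5] = 2.

2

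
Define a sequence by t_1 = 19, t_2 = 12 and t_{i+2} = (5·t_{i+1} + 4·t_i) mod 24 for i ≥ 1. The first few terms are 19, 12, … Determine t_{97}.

Listing terms: t_1 = 19,  t_2 = 12,  t_3 = 16,  t_4 = 8,  t_5 = 8,  t_6 = 0,  t_7 = 8,  t_8 = 16,  t_9 = 16,  t_{10} = 0,  t_{11} = 16,  t_{12} = 8.
Since (t_{11}, t_{12}) = (t_3, t_4) = (16, 8) (two consecutive terms determine the rest), the sequence is eventually periodic: after a pre-period of length 2 it cycles with period 8.
For i ≥ 3, t_i depends only on (i - 3) mod 8. (97 - 3) mod 8 = 6, so t_{97} = t_9 = 16.

16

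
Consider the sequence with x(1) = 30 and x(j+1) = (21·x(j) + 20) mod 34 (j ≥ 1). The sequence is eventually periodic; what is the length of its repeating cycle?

We have x(1) = 30, x(2) = 4, x(3) = 2, x(4) = 28, x(5) = 30.
Since x(5) = x(1) = 30, the sequence is periodic with period 4.

4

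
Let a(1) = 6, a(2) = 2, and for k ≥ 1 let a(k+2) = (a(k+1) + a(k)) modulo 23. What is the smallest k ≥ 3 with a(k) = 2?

Listing terms: a(1) = 6,  a(2) = 2,  a(3) = 8,  a(4) = 10,  a(5) = 18,  a(6) = 5,  a(7) = 0,  a(8) = 5,  a(9) = 5,  a(10) = 10,  a(11) = 15,  a(12) = 2,  a(13) = 17,  a(14) = 19,  a(15) = 13,  a(16) = 9,  a(17) = 22,  a(18) = 8,  a(19) = 7,  a(20) = 15,  a(21) = 22,  a(22) = 14,  a(23) = 13,  a(24) = 4,  a(25) = 17,  a(26) = 21,  a(27) = 15,  a(28) = 13,  a(29) = 5,  a(30) = 18,  a(31) = 0,  a(32) = 18,  a(33) = 18,  a(34) = 13,  a(35) = 8,  a(36) = 21,  a(37) = 6,  a(38) = 4,  a(39) = 10,  a(40) = 14,  a(41) = 1,  a(42) = 15,  a(43) = 16,  a(44) = 8,  a(45) = 1,  a(46) = 9,  a(47) = 10,  a(48) = 19,  a(49) = 6,  a(50) = 2.
Since (a(49), a(50)) = (a(1), a(2)) = (6, 2) (two consecutive terms determine the rest), the sequence is periodic with period 48.
The value 2 first appears (with k ≥ 3) at a(12).

12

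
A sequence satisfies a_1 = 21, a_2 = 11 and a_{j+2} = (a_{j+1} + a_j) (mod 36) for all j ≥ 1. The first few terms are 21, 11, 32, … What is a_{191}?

We have a_1 = 21; a_2 = 11; a_3 = 32; a_4 = 7; a_5 = 3; a_6 = 10; a_7 = 13; a_8 = 23; a_9 = 0; a_{10} = 23; a_{11} = 23; a_{12} = 10; a_{13} = 33; a_{14} = 7; a_{15} = 4; a_{16} = 11; a_{17} = 15; a_{18} = 26; a_{19} = 5; a_{20} = 31; a_{21} = 0; a_{22} = 31; a_{23} = 31; a_{24} = 26; a_{25} = 21; a_{26} = 11.
The sequence repeats with period 24.
So a_{191} = a_{1 + ((191-1) mod 24)} = a_{23} = 31.

31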